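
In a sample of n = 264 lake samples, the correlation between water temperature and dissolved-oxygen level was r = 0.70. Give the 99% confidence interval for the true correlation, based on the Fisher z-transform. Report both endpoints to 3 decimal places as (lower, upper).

(0.609, 0.773)

Fisher z: z_r = atanh(r) = ½·ln((1+0.70)/(1−0.70)) = 0.867301
SE(z) = 1/√(n−3) = 1/√261 = 0.061898
99% ⇒ z* = 2.576; margin = 2.576·0.061898 = 0.159449
CI on z-scale: (0.707852, 1.026750)
Back-transform: tanh(0.707852) = 0.609328, tanh(1.026750) = 0.772602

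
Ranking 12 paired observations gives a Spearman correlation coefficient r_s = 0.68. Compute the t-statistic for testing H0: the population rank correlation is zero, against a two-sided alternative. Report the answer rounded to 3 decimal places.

t = r_s·√(n−2) / √(1−r_s²) with r_s = 0.68, n = 12
  = 0.68·√10 / √(1 − 0.4624)
  = 0.68·3.162278 / 0.733212
  = 2.150349 / 0.733212 = 2.933

2.933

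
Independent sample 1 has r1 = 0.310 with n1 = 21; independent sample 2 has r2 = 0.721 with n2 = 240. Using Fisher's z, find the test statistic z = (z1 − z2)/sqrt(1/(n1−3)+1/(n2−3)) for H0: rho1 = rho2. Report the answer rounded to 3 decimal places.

z1 = atanh(0.310) = 0.320545,  z2 = atanh(0.721) = 0.909725
SE = √(1/(n1−3) + 1/(n2−3)) = √(1/18 + 1/237) = √(0.0555556 + 0.0042194) = √0.0597750 = 0.244489
z = (z1 − z2)/SE = (0.320545 − 0.909725) / 0.244489 = -0.589180 / 0.244489 = -2.410

-2.410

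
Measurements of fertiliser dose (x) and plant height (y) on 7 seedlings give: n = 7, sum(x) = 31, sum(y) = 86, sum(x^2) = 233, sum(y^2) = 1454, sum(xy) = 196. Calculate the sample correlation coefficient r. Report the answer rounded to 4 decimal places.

Numerator: nΣxy − (Σx)(Σy) = 7·196 − (31)(86) = -1294
Denominator: √[(nΣx²−(Σx)²)(nΣy²−(Σy)²)]
  nΣx²−(Σx)² = 7·233 − 961 = 670;  nΣy²−(Σy)² = 7·1454 − 7396 = 2782
  √(670·2782) = √1863940 = 1365.2619
r = -1294 / 1365.2619 = -0.9478

-0.9478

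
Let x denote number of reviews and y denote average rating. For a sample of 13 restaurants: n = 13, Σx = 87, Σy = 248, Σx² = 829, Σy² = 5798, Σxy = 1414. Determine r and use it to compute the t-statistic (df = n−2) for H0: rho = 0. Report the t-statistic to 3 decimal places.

Numerator: nΣxy − (Σx)(Σy) = 13·1414 − (87)(248) = -3194
Denominator: √[(nΣx²−(Σx)²)(nΣy²−(Σy)²)]
  nΣx²−(Σx)² = 13·829 − 7569 = 3208;  nΣy²−(Σy)² = 13·5798 − 61504 = 13870
  √(3208·13870) = √44494960 = 6670.4543
r = -3194 / 6670.4543 = -0.4788
t = r·√(n−2)/√(1−r²) = -0.4788·√11 / √(1−0.229249) = -1.588000 / 0.877924 = -1.809

-1.809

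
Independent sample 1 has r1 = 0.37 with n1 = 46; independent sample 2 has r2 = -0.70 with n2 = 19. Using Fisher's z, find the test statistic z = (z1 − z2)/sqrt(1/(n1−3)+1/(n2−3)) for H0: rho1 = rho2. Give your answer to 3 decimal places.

4.288

Fisher z-transforms: z1 = atanh(0.37) = 0.388423, z2 = atanh(-0.70) = -0.867301; difference d = 1.255724
Var(d) = 1/43 + 1/16 = 0.0232558 + 0.0625000 = 0.0857558
z = d/√Var(d) = 1.255724 / √0.0857558 = 1.255724 / 0.292841 = 4.288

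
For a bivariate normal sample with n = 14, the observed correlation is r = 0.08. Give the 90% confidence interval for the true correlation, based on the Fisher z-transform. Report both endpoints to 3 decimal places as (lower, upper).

Fisher z: z_r = atanh(r) = ½·ln((1+0.08)/(1−0.08)) = 0.080171
SE(z) = 1/√(n−3) = 1/√11 = 0.301511
90% ⇒ z* = 1.645; margin = 1.645·0.301511 = 0.495986
CI on z-scale: (-0.415815, 0.576157)
Back-transform: tanh(-0.415815) = -0.393399, tanh(0.576157) = 0.519867

(-0.393, 0.520)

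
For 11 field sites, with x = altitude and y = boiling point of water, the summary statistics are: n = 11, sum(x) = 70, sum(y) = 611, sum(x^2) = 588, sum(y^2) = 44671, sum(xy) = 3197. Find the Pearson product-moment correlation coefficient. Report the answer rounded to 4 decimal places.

-0.5588

S_xy = nΣxy − ΣxΣy = 11·3197 − 70·611 = 35167 − 42770 = -7603
S_xx = nΣx² − (Σx)² = 11·588 − 70² = 6468 − 4900 = 1568
S_yy = nΣy² − (Σy)² = 11·44671 − 611² = 491381 − 373321 = 118060
r = S_xy / √(S_xx·S_yy) = -7603 / √(1568·118060) = -7603 / √185118080 = -7603 / 13605.8105 = -0.5588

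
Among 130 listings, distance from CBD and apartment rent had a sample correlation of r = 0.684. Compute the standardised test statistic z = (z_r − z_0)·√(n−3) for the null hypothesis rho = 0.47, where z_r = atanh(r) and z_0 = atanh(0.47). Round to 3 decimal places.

Fisher z: atanh(0.684) = 0.836592, atanh(0.47) = 0.510070
z = (z_r − z_0)·√(n−3) = (0.836592 − 0.510070)·√127 = 0.326522 · 11.269428 = 3.680

3.680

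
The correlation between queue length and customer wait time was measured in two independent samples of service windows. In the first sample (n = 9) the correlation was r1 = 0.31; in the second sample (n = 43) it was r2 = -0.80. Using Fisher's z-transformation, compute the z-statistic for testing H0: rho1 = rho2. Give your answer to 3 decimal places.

3.242

z1 = atanh(0.31) = 0.320545,  z2 = atanh(-0.80) = -1.098612
SE = √(1/(n1−3) + 1/(n2−3)) = √(1/6 + 1/40) = √(0.1666667 + 0.0250000) = √0.1916667 = 0.437798
z = (z1 − z2)/SE = (0.320545 − (-1.098612)) / 0.437798 = 1.419157 / 0.437798 = 3.242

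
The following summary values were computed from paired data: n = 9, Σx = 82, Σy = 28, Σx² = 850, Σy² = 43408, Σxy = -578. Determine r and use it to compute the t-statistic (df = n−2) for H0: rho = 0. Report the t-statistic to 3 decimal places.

Numerator: nΣxy − (Σx)(Σy) = 9·(-578) − (82)(28) = -7498
Denominator: √[(nΣx²−(Σx)²)(nΣy²−(Σy)²)]
  nΣx²−(Σx)² = 9·850 − 6724 = 926;  nΣy²−(Σy)² = 9·43408 − 784 = 389888
  √(926·389888) = √361036288 = 19000.9549
r = -7498 / 19000.9549 = -0.3946
t = r·√(n−2)/√(1−r²) = -0.3946·√7 / √(1−0.155709) = -1.044013 / 0.918853 = -1.136

-1.136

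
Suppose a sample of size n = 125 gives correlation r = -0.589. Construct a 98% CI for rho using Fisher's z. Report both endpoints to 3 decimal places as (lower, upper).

(-0.710, -0.435)

z_r = atanh(-0.589) = -0.676133;  SE = 1/√(n−3) = 1/√122 = 0.090536
z-limits: -0.676133 ± 2.326·0.090536 = -0.676133 ± 0.210587 = [-0.886720, -0.465546]
ρ-limits: (tanh -0.886720, tanh -0.465546) = (-0.710, -0.435)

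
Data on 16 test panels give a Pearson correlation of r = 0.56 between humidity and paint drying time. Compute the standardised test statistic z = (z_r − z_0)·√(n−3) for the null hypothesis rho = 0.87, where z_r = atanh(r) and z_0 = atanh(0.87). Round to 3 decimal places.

z_r = atanh(0.56) = 0.632833,  z_0 = atanh(0.87) = 1.333080
SE = 1/√(n−3) = 1/√13 = 0.277350
z = (z_r − z_0)/SE = (0.632833 − 1.333080) / 0.277350 = -0.700247 / 0.277350 = -2.525

-2.525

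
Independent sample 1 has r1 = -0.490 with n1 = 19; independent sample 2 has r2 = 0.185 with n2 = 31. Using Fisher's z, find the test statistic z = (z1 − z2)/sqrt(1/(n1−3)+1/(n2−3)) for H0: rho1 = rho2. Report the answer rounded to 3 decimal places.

z1 = atanh(-0.490) = -0.536060,  z2 = atanh(0.185) = 0.187155
SE = √(1/(n1−3) + 1/(n2−3)) = √(1/16 + 1/28) = √(0.0625000 + 0.0357143) = √0.0982143 = 0.313392
z = (z1 − z2)/SE = (-0.536060 − 0.187155) / 0.313392 = -0.723215 / 0.313392 = -2.308

-2.308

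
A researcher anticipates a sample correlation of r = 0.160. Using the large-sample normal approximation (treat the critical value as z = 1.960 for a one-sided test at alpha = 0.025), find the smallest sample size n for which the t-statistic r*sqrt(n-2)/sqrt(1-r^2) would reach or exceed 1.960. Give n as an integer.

r√(n−2)/√(1−r²) ≥ 1.960  ⇔  n−2 ≥ (1.960)²·(1−r²)/r²
(1−r²)/r² = (1−0.025600)/0.025600 = 38.0625
n ≥ 2 + 3.8416·38.0625 = 2 + 146.2209 = 148.2209
⌈148.2209⌉ = 149

149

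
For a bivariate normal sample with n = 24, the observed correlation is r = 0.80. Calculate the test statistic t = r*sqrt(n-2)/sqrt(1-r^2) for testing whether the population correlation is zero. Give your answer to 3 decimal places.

t = r·√(n−2) / √(1−r²) with r = 0.80, n = 24
  = 0.80·√22 / √(1 − 0.6400)
  = 0.80·4.690416 / 0.600000
  = 3.752333 / 0.600000 = 6.254

6.254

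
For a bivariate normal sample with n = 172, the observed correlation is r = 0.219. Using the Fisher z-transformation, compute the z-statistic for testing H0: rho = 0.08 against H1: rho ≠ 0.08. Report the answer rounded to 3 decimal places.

1.852

z_r = atanh(0.219) = 0.222605,  z_0 = atanh(0.08) = 0.080171
SE = 1/√(n−3) = 1/√169 = 0.076923
z = (z_r − z_0)/SE = (0.222605 − 0.080171) / 0.076923 = 0.142434 / 0.076923 = 1.852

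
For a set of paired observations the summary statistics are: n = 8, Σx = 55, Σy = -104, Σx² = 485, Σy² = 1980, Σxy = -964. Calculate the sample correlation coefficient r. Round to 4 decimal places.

S_xy = nΣxy − ΣxΣy = 8·(-964) − 55·(-104) = -7712 − (-5720) = -1992
S_xx = nΣx² − (Σx)² = 8·485 − 55² = 3880 − 3025 = 855
S_yy = nΣy² − (Σy)² = 8·1980 − (-104)² = 15840 − 10816 = 5024
r = S_xy / √(S_xx·S_yy) = -1992 / √(855·5024) = -1992 / √4295520 = -1992 / 2072.5636 = -0.9611

-0.9611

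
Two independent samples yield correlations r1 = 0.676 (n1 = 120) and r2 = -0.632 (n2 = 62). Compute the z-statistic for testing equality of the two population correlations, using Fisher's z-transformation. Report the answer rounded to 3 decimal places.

Fisher z-transforms: z1 = atanh(0.676) = 0.821711, z2 = atanh(-0.632) = -0.744739; difference d = 1.566450
Var(d) = 1/117 + 1/59 = 0.0085470 + 0.0169492 = 0.0254962
z = d/√Var(d) = 1.566450 / √0.0254962 = 1.566450 / 0.159675 = 9.810

9.810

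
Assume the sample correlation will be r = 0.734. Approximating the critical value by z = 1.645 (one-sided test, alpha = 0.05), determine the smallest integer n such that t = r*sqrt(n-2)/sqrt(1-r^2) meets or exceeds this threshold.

r√(n−2)/√(1−r²) ≥ 1.645  ⇔  n−2 ≥ (1.645)²·(1−r²)/r²
(1−r²)/r² = (1−0.538756)/0.538756 = 0.8561
n ≥ 2 + 2.706025·0.8561 = 2 + 2.3166 = 4.3166
⌈4.3166⌉ = 5

5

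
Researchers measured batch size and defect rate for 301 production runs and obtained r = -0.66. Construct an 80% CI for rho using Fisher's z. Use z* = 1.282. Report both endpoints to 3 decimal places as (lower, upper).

z_r = atanh(-0.66) = -0.792814;  SE = 1/√(n−3) = 1/√298 = 0.057928
z-limits: -0.792814 ± 1.282·0.057928 = -0.792814 ± 0.074264 = [-0.867078, -0.718550]
ρ-limits: (tanh -0.867078, tanh -0.718550) = (-0.700, -0.616)

(-0.700, -0.616)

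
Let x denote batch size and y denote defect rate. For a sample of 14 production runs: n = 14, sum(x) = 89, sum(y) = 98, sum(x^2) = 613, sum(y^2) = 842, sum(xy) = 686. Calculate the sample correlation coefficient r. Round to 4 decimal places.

0.7341

S_xy = nΣxy − ΣxΣy = 14·686 − 89·98 = 9604 − 8722 = 882
S_xx = nΣx² − (Σx)² = 14·613 − 89² = 8582 − 7921 = 661
S_yy = nΣy² − (Σy)² = 14·842 − 98² = 11788 − 9604 = 2184
r = S_xy / √(S_xx·S_yy) = 882 / √(661·2184) = 882 / √1443624 = 882 / 1201.5091 = 0.7341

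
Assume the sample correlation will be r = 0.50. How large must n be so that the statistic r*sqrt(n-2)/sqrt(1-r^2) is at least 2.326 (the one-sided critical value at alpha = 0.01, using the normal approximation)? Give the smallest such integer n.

19

Need r·√(n−2)/√(1−r²) ≥ 2.326
√(n−2) ≥ 2.326·√(1−0.2500) / 0.50 = 2.326·0.866025 / 0.50 = 4.0287
n−2 ≥ 16.2304  ⇒  n ≥ 18.2304
Smallest integer n = 19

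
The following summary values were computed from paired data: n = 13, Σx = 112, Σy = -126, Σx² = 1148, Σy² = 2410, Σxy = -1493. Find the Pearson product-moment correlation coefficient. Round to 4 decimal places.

S_xy = nΣxy − ΣxΣy = 13·(-1493) − 112·(-126) = -19409 − (-14112) = -5297
S_xx = nΣx² − (Σx)² = 13·1148 − 112² = 14924 − 12544 = 2380
S_yy = nΣy² − (Σy)² = 13·2410 − (-126)² = 31330 − 15876 = 15454
r = S_xy / √(S_xx·S_yy) = -5297 / √(2380·15454) = -5297 / √36780520 = -5297 / 6064.6946 = -0.8734

-0.8734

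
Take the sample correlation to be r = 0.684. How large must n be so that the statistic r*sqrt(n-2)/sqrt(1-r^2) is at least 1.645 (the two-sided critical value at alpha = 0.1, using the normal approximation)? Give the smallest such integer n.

Need r·√(n−2)/√(1−r²) ≥ 1.645
√(n−2) ≥ 1.645·√(1−0.467856) / 0.684 = 1.645·0.729482 / 0.684 = 1.7544
n−2 ≥ 3.0779  ⇒  n ≥ 5.0779
Smallest integer n = 6

6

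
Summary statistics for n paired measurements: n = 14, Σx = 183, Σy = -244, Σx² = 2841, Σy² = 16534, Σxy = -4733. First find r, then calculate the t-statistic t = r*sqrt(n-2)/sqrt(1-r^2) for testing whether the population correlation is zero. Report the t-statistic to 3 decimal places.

S_xy = nΣxy − ΣxΣy = 14·(-4733) − 183·(-244) = -66262 − (-44652) = -21610
S_xx = nΣx² − (Σx)² = 14·2841 − 183² = 39774 − 33489 = 6285
S_yy = nΣy² − (Σy)² = 14·16534 − (-244)² = 231476 − 59536 = 171940
r = S_xy / √(S_xx·S_yy) = -21610 / √(6285·171940) = -21610 / √1080642900 = -21610 / 32873.1334 = -0.6574
t = r·√(n−2)/√(1−r²) = -0.6574·√12 / √(1−0.432175) = -2.277300 / 0.753542 = -3.022

-3.022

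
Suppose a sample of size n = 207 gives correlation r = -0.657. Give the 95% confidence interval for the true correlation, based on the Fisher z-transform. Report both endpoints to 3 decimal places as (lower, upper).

Fisher z: z_r = atanh(r) = ½·ln((1+(-0.657))/(1−(-0.657))) = -0.787517
SE(z) = 1/√(n−3) = 1/√204 = 0.070014
95% ⇒ z* = 1.960; margin = 1.960·0.070014 = 0.137227
CI on z-scale: (-0.924744, -0.650290)
Back-transform: tanh(-0.924744) = -0.728134, tanh(-0.650290) = -0.571865

(-0.728, -0.572)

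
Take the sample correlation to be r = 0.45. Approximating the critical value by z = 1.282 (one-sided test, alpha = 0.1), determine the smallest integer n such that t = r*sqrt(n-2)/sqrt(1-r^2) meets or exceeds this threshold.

Need r·√(n−2)/√(1−r²) ≥ 1.282
√(n−2) ≥ 1.282·√(1−0.2025) / 0.45 = 1.282·0.893029 / 0.45 = 2.5441
n−2 ≥ 6.4724  ⇒  n ≥ 8.4724
Smallest integer n = 9

9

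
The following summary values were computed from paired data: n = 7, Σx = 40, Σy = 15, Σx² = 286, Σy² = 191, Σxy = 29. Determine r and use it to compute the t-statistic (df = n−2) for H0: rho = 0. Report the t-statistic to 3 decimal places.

S_xy = nΣxy − ΣxΣy = 7·29 − 40·15 = 203 − 600 = -397
S_xx = nΣx² − (Σx)² = 7·286 − 40² = 2002 − 1600 = 402
S_yy = nΣy² − (Σy)² = 7·191 − 15² = 1337 − 225 = 1112
r = S_xy / √(S_xx·S_yy) = -397 / √(402·1112) = -397 / √447024 = -397 / 668.5985 = -0.5938
t = r·√(n−2)/√(1−r²) = -0.5938·√5 / √(1−0.352598) = -1.327777 / 0.804613 = -1.650

-1.650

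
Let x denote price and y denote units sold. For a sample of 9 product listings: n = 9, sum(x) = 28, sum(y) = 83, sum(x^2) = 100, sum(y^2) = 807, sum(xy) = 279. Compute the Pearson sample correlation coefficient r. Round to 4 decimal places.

S_xy = nΣxy − ΣxΣy = 9·279 − 28·83 = 2511 − 2324 = 187
S_xx = nΣx² − (Σx)² = 9·100 − 28² = 900 − 784 = 116
S_yy = nΣy² − (Σy)² = 9·807 − 83² = 7263 − 6889 = 374
r = S_xy / √(S_xx·S_yy) = 187 / √(116·374) = 187 / √43384 = 187 / 208.2883 = 0.8978

0.8978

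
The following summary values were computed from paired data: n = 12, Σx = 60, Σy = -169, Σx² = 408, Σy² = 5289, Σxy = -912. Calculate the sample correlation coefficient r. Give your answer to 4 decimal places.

-0.1195

Numerator: nΣxy − (Σx)(Σy) = 12·(-912) − (60)(-169) = -804
Denominator: √[(nΣx²−(Σx)²)(nΣy²−(Σy)²)]
  nΣx²−(Σx)² = 12·408 − 3600 = 1296;  nΣy²−(Σy)² = 12·5289 − 28561 = 34907
  √(1296·34907) = √45239472 = 6726.0294
r = -804 / 6726.0294 = -0.1195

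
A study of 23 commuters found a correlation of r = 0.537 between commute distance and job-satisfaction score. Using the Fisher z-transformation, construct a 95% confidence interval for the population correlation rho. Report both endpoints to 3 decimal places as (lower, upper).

Fisher z: z_r = atanh(r) = ½·ln((1+0.537)/(1−0.537)) = 0.599930
SE(z) = 1/√(n−3) = 1/√20 = 0.223607
95% ⇒ z* = 1.960; margin = 1.960·0.223607 = 0.438270
CI on z-scale: (0.161660, 1.038200)
Back-transform: tanh(0.161660) = 0.160266, tanh(1.038200) = 0.777176

(0.160, 0.777)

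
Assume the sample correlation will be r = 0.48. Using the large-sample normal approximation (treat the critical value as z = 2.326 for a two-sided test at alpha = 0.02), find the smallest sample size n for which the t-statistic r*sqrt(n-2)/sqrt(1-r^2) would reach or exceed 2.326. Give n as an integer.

21

Need r·√(n−2)/√(1−r²) ≥ 2.326
√(n−2) ≥ 2.326·√(1−0.2304) / 0.48 = 2.326·0.877268 / 0.48 = 4.2511
n−2 ≥ 18.0719  ⇒  n ≥ 20.0719
Smallest integer n = 21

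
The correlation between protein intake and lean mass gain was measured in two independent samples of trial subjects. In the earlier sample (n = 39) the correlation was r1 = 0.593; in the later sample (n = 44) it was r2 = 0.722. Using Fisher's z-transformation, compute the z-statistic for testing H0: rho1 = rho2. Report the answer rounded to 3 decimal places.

z1 = atanh(0.593) = 0.682281,  z2 = atanh(0.722) = 0.911810
SE = √(1/(n1−3) + 1/(n2−3)) = √(1/36 + 1/41) = √(0.0277778 + 0.0243902) = √0.0521680 = 0.228403
z = (z1 − z2)/SE = (0.682281 − 0.911810) / 0.228403 = -0.229529 / 0.228403 = -1.005

-1.005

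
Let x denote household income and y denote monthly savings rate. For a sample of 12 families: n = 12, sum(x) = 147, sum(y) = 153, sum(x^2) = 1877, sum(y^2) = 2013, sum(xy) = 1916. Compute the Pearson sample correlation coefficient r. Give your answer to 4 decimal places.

S_xy = nΣxy − ΣxΣy = 12·1916 − 147·153 = 22992 − 22491 = 501
S_xx = nΣx² − (Σx)² = 12·1877 − 147² = 22524 − 21609 = 915
S_yy = nΣy² − (Σy)² = 12·2013 − 153² = 24156 − 23409 = 747
r = S_xy / √(S_xx·S_yy) = 501 / √(915·747) = 501 / √683505 = 501 / 826.7436 = 0.6060

0.6060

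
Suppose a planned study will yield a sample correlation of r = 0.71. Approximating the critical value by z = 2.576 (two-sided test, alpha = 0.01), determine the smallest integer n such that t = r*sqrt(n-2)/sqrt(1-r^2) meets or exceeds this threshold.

r√(n−2)/√(1−r²) ≥ 2.576  ⇔  n−2 ≥ (2.576)²·(1−r²)/r²
(1−r²)/r² = (1−0.5041)/0.5041 = 0.9837
n ≥ 2 + 6.635776·0.9837 = 2 + 6.5276 = 8.5276
⌈8.5276⌉ = 9

9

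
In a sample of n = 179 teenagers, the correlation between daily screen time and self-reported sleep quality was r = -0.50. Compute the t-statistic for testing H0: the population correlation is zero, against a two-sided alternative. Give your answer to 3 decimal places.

1 − r² = 1 − 0.2500 = 0.7500;  √(1−r²) = 0.866025
√(n−2) = √177 = 13.304135
t = r·√(n−2)/√(1−r²) = -0.50 · 13.304135 / 0.866025 = -7.681

-7.681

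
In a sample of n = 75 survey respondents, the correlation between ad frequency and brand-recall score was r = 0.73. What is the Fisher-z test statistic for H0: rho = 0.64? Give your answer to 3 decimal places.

1.447

Fisher z: atanh(0.73) = 0.928727, atanh(0.64) = 0.758174
z = (z_r − z_0)·√(n−3) = (0.928727 − 0.758174)·√72 = 0.170553 · 8.485281 = 1.447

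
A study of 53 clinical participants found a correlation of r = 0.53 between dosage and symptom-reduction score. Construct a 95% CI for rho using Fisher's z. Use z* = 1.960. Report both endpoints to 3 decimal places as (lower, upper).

z_r = atanh(0.53) = 0.590145;  SE = 1/√(n−3) = 1/√50 = 0.141421
z-limits: 0.590145 ± 1.960·0.141421 = 0.590145 ± 0.277185 = [0.312960, 0.867330]
ρ-limits: (tanh 0.312960, tanh 0.867330) = (0.303, 0.700)

(0.303, 0.700)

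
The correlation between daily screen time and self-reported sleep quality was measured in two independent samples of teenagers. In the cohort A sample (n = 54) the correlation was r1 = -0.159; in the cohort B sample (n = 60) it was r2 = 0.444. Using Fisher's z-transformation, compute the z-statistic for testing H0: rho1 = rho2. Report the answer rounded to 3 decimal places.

-3.308

z1 = atanh(-0.159) = -0.160361,  z2 = atanh(0.444) = 0.477202
SE = √(1/(n1−3) + 1/(n2−3)) = √(1/51 + 1/57) = √(0.0196078 + 0.0175439) = √0.0371517 = 0.192748
z = (z1 − z2)/SE = (-0.160361 − 0.477202) / 0.192748 = -0.637563 / 0.192748 = -3.308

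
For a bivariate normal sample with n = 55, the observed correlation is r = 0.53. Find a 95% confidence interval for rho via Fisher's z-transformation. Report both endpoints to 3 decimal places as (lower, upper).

(0.308, 0.697)

Fisher z: z_r = atanh(r) = ½·ln((1+0.53)/(1−0.53)) = 0.590145
SE(z) = 1/√(n−3) = 1/√52 = 0.138675
95% ⇒ z* = 1.960; margin = 1.960·0.138675 = 0.271803
CI on z-scale: (0.318342, 0.861948)
Back-transform: tanh(0.318342) = 0.308007, tanh(0.861948) = 0.697260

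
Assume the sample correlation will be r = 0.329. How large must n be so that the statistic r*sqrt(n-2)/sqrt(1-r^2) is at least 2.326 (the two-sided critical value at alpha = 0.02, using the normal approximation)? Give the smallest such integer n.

47

r√(n−2)/√(1−r²) ≥ 2.326  ⇔  n−2 ≥ (2.326)²·(1−r²)/r²
(1−r²)/r² = (1−0.108241)/0.108241 = 8.2386
n ≥ 2 + 5.410276·8.2386 = 2 + 44.5731 = 46.5731
⌈46.5731⌉ = 47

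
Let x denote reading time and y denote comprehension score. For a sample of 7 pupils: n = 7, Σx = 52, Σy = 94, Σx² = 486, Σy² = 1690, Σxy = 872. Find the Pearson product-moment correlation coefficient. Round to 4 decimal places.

S_xy = nΣxy − ΣxΣy = 7·872 − 52·94 = 6104 − 4888 = 1216
S_xx = nΣx² − (Σx)² = 7·486 − 52² = 3402 − 2704 = 698
S_yy = nΣy² − (Σy)² = 7·1690 − 94² = 11830 − 8836 = 2994
r = S_xy / √(S_xx·S_yy) = 1216 / √(698·2994) = 1216 / √2089812 = 1216 / 1445.6182 = 0.8412

0.8412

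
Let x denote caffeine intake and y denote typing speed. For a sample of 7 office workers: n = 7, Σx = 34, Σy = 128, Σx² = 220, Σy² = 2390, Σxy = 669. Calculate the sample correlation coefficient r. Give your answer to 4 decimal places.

Numerator: nΣxy − (Σx)(Σy) = 7·669 − (34)(128) = 331
Denominator: √[(nΣx²−(Σx)²)(nΣy²−(Σy)²)]
  nΣx²−(Σx)² = 7·220 − 1156 = 384;  nΣy²−(Σy)² = 7·2390 − 16384 = 346
  √(384·346) = √132864 = 364.5051
r = 331 / 364.5051 = 0.9081

0.9081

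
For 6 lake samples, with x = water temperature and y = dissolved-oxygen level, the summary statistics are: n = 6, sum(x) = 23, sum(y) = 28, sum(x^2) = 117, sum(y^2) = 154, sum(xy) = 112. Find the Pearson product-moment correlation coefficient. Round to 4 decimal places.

0.1799

Numerator: nΣxy − (Σx)(Σy) = 6·112 − (23)(28) = 28
Denominator: √[(nΣx²−(Σx)²)(nΣy²−(Σy)²)]
  nΣx²−(Σx)² = 6·117 − 529 = 173;  nΣy²−(Σy)² = 6·154 − 784 = 140
  √(173·140) = √24220 = 155.6278
r = 28 / 155.6278 = 0.1799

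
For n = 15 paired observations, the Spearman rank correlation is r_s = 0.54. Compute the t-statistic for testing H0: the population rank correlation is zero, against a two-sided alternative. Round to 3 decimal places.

2.313

1 − r_s² = 1 − 0.2916 = 0.7084;  √(1−r_s²) = 0.841665
√(n−2) = √13 = 3.605551
t = r_s·√(n−2)/√(1−r_s²) = 0.54 · 3.605551 / 0.841665 = 2.313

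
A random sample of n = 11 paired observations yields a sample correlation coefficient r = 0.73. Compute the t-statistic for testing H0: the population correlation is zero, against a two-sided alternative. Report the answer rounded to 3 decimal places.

3.204

1 − r² = 1 − 0.5329 = 0.4671;  √(1−r²) = 0.683447
√(n−2) = √9 = 3.000000
t = r·√(n−2)/√(1−r²) = 0.73 · 3.000000 / 0.683447 = 3.204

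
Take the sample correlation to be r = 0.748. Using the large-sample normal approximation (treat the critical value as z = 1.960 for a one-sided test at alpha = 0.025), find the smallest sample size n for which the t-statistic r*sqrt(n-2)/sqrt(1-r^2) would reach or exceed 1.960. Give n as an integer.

r√(n−2)/√(1−r²) ≥ 1.960  ⇔  n−2 ≥ (1.960)²·(1−r²)/r²
(1−r²)/r² = (1−0.559504)/0.559504 = 0.7873
n ≥ 2 + 3.8416·0.7873 = 2 + 3.0245 = 5.0245
⌈5.0245⌉ = 6

6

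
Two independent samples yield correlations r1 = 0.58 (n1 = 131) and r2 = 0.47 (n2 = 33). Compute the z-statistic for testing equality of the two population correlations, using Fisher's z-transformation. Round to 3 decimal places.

Fisher z-transforms: z1 = atanh(0.58) = 0.662463, z2 = atanh(0.47) = 0.510070; difference d = 0.152393
Var(d) = 1/128 + 1/30 = 0.0078125 + 0.0333333 = 0.0411458
z = d/√Var(d) = 0.152393 / √0.0411458 = 0.152393 / 0.202844 = 0.751

0.751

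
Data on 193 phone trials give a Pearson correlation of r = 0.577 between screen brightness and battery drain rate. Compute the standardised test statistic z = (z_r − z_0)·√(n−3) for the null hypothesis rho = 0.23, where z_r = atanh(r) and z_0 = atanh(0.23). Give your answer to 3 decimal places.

5.841

z_r = atanh(0.577) = 0.657954,  z_0 = atanh(0.23) = 0.234189
SE = 1/√(n−3) = 1/√190 = 0.072548
z = (z_r − z_0)/SE = (0.657954 − 0.234189) / 0.072548 = 0.423765 / 0.072548 = 5.841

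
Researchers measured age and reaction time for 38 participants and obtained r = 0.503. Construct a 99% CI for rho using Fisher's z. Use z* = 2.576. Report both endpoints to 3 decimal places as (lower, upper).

Fisher z: z_r = atanh(r) = ½·ln((1+0.503)/(1−0.503)) = 0.553314
SE(z) = 1/√(n−3) = 1/√35 = 0.169031
99% ⇒ z* = 2.576; margin = 2.576·0.169031 = 0.435424
CI on z-scale: (0.117890, 0.988738)
Back-transform: tanh(0.117890) = 0.117347, tanh(0.988738) = 0.756824

(0.117, 0.757)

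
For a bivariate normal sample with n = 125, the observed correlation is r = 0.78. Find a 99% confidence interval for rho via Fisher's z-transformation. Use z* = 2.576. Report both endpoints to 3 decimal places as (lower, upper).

Fisher z: z_r = atanh(r) = ½·ln((1+0.78)/(1−0.78)) = 1.045371
SE(z) = 1/√(n−3) = 1/√122 = 0.090536
99% ⇒ z* = 2.576; margin = 2.576·0.090536 = 0.233221
CI on z-scale: (0.812150, 1.278592)
Back-transform: tanh(0.812150) = 0.670775, tanh(1.278592) = 0.856109

(0.671, 0.856)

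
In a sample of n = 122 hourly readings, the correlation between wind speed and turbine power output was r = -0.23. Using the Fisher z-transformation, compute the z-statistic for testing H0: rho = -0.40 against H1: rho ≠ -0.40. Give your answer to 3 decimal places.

z_r = atanh(-0.23) = -0.234189,  z_0 = atanh(-0.40) = -0.423649
SE = 1/√(n−3) = 1/√119 = 0.091670
z = (z_r − z_0)/SE = (-0.234189 − (-0.423649)) / 0.091670 = 0.189460 / 0.091670 = 2.067

2.067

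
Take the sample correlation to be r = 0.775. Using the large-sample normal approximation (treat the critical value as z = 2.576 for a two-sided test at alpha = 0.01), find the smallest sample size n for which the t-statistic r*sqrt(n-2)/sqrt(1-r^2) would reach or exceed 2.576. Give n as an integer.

7

r√(n−2)/√(1−r²) ≥ 2.576  ⇔  n−2 ≥ (2.576)²·(1−r²)/r²
(1−r²)/r² = (1−0.600625)/0.600625 = 0.6649
n ≥ 2 + 6.635776·0.6649 = 2 + 4.4121 = 6.4121
⌈6.4121⌉ = 7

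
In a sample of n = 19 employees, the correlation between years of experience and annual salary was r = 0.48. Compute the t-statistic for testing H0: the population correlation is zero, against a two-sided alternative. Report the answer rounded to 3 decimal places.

2.256

t = r·√(n−2) / √(1−r²) with r = 0.48, n = 19
  = 0.48·√17 / √(1 − 0.2304)
  = 0.48·4.123106 / 0.877268
  = 1.979091 / 0.877268 = 2.256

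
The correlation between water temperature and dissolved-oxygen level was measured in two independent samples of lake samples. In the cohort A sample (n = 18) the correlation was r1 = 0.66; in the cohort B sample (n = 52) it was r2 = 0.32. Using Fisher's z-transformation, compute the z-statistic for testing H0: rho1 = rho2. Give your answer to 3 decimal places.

Fisher z-transforms: z1 = atanh(0.66) = 0.792814, z2 = atanh(0.32) = 0.331647; difference d = 0.461167
Var(d) = 1/15 + 1/49 = 0.0666667 + 0.0204082 = 0.0870749
z = d/√Var(d) = 0.461167 / √0.0870749 = 0.461167 / 0.295085 = 1.563

1.563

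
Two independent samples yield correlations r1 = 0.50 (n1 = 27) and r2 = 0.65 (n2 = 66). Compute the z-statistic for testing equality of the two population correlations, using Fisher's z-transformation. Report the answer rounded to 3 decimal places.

-0.942

Fisher z-transforms: z1 = atanh(0.50) = 0.549306, z2 = atanh(0.65) = 0.775299; difference d = -0.225993
Var(d) = 1/24 + 1/63 = 0.0416667 + 0.0158730 = 0.0575397
z = d/√Var(d) = -0.225993 / √0.0575397 = -0.225993 / 0.239874 = -0.942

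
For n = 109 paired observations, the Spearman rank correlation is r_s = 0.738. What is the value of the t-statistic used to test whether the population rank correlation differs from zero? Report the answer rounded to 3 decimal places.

1 − r_s² = 1 − 0.544644 = 0.455356;  √(1−r_s²) = 0.674801
√(n−2) = √107 = 10.344080
t = r_s·√(n−2)/√(1−r_s²) = 0.738 · 10.344080 / 0.674801 = 11.313

11.313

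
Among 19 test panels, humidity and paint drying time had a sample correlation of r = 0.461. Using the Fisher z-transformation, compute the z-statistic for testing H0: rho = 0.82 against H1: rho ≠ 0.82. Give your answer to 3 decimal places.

-2.633

z_r = atanh(0.461) = 0.498580,  z_0 = atanh(0.82) = 1.156817
SE = 1/√(n−3) = 1/√16 = 0.250000
z = (z_r − z_0)/SE = (0.498580 − 1.156817) / 0.250000 = -0.658237 / 0.250000 = -2.633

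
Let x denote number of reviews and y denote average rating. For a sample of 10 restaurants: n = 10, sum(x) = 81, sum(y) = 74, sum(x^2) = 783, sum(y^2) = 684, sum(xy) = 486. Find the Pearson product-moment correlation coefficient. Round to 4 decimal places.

S_xy = nΣxy − ΣxΣy = 10·486 − 81·74 = 4860 − 5994 = -1134
S_xx = nΣx² − (Σx)² = 10·783 − 81² = 7830 − 6561 = 1269
S_yy = nΣy² − (Σy)² = 10·684 − 74² = 6840 − 5476 = 1364
r = S_xy / √(S_xx·S_yy) = -1134 / √(1269·1364) = -1134 / √1730916 = -1134 / 1315.6428 = -0.8619

-0.8619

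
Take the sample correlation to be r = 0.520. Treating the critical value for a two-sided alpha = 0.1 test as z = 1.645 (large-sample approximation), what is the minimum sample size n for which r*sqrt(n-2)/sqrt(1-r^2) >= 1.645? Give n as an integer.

10

Need r·√(n−2)/√(1−r²) ≥ 1.645
√(n−2) ≥ 1.645·√(1−0.270400) / 0.520 = 1.645·0.854166 / 0.520 = 2.7021
n−2 ≥ 7.3013  ⇒  n ≥ 9.3013
Smallest integer n = 10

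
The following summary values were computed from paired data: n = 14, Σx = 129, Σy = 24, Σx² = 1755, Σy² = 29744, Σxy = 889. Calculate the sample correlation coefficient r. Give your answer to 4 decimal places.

S_xy = nΣxy − ΣxΣy = 14·889 − 129·24 = 12446 − 3096 = 9350
S_xx = nΣx² − (Σx)² = 14·1755 − 129² = 24570 − 16641 = 7929
S_yy = nΣy² − (Σy)² = 14·29744 − 24² = 416416 − 576 = 415840
r = S_xy / √(S_xx·S_yy) = 9350 / √(7929·415840) = 9350 / √3297195360 = 9350 / 57421.2100 = 0.1628

0.1628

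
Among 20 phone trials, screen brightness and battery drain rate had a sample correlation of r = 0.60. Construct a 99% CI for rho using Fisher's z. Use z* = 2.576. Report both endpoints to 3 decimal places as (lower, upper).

Fisher z: z_r = atanh(r) = ½·ln((1+0.60)/(1−0.60)) = 0.693147
SE(z) = 1/√(n−3) = 1/√17 = 0.242536
99% ⇒ z* = 2.576; margin = 2.576·0.242536 = 0.624773
CI on z-scale: (0.068374, 1.317920)
Back-transform: tanh(0.068374) = 0.068268, tanh(1.317920) = 0.866266

(0.068, 0.866)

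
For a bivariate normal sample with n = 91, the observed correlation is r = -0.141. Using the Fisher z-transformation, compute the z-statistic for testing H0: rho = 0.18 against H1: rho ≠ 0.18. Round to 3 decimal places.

z_r = atanh(-0.141) = -0.141946,  z_0 = atanh(0.18) = 0.181983
SE = 1/√(n−3) = 1/√88 = 0.106600
z = (z_r − z_0)/SE = (-0.141946 − 0.181983) / 0.106600 = -0.323929 / 0.106600 = -3.039

-3.039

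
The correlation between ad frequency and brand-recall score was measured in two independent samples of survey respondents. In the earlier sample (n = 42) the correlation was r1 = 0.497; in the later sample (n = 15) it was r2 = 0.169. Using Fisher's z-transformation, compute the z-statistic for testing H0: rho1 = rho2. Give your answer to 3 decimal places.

1.135

Fisher z-transforms: z1 = atanh(0.497) = 0.545314, z2 = atanh(0.169) = 0.170637; difference d = 0.374677
Var(d) = 1/39 + 1/12 = 0.0256410 + 0.0833333 = 0.1089743
z = d/√Var(d) = 0.374677 / √0.1089743 = 0.374677 / 0.330113 = 1.135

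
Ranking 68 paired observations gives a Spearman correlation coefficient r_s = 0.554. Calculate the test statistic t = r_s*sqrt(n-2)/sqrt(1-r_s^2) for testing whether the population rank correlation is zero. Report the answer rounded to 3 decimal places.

5.406

t = r_s·√(n−2) / √(1−r_s²) with r_s = 0.554, n = 68
  = 0.554·√66 / √(1 − 0.306916)
  = 0.554·8.124038 / 0.832517
  = 4.500717 / 0.832517 = 5.406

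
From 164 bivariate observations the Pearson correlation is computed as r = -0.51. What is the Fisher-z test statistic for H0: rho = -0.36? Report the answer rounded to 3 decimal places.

-2.358

Fisher z: atanh(-0.51) = -0.562730, atanh(-0.36) = -0.376886
z = (z_r − z_0)·√(n−3) = (-0.562730 − (-0.376886))·√161 = -0.185844 · 12.688578 = -2.358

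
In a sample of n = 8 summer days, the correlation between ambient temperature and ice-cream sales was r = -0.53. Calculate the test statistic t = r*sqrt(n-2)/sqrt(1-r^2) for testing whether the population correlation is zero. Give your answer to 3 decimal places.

-1.531

t = r·√(n−2) / √(1−r²) with r = -0.53, n = 8
  = -0.53·√6 / √(1 − 0.2809)
  = -0.53·2.449490 / 0.847998
  = -1.298230 / 0.847998 = -1.531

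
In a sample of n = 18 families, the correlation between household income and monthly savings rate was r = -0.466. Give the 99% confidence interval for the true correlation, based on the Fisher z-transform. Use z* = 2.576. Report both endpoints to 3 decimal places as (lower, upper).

(-0.824, 0.159)

z_r = atanh(-0.466) = -0.504949;  SE = 1/√(n−3) = 1/√15 = 0.258199
z-limits: -0.504949 ± 2.576·0.258199 = -0.504949 ± 0.665121 = [-1.170070, 0.160172]
ρ-limits: (tanh -1.170070, tanh 0.160172) = (-0.824, 0.159)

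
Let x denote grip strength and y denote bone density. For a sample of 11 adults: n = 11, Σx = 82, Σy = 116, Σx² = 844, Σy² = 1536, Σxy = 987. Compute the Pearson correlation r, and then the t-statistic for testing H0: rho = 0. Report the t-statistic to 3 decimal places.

1.525

Numerator: nΣxy − (Σx)(Σy) = 11·987 − (82)(116) = 1345
Denominator: √[(nΣx²−(Σx)²)(nΣy²−(Σy)²)]
  nΣx²−(Σx)² = 11·844 − 6724 = 2560;  nΣy²−(Σy)² = 11·1536 − 13456 = 3440
  √(2560·3440) = √8806400 = 2967.5579
r = 1345 / 2967.5579 = 0.4532
t = r·√(n−2)/√(1−r²) = 0.4532·√9 / √(1−0.205390) = 1.359600 / 0.891409 = 1.525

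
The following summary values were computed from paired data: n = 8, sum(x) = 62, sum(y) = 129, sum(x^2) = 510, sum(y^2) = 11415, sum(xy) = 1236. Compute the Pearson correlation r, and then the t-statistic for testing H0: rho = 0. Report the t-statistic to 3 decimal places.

Numerator: nΣxy − (Σx)(Σy) = 8·1236 − (62)(129) = 1890
Denominator: √[(nΣx²−(Σx)²)(nΣy²−(Σy)²)]
  nΣx²−(Σx)² = 8·510 − 3844 = 236;  nΣy²−(Σy)² = 8·11415 − 16641 = 74679
  √(236·74679) = √17624244 = 4198.1239
r = 1890 / 4198.1239 = 0.4502
t = r·√(n−2)/√(1−r²) = 0.4502·√6 / √(1−0.202680) = 1.102760 / 0.892928 = 1.235

1.235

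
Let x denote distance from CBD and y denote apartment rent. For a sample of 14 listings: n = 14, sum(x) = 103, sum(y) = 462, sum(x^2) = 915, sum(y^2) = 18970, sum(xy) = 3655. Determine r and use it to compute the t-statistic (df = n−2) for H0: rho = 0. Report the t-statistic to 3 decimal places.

1.230

Numerator: nΣxy − (Σx)(Σy) = 14·3655 − (103)(462) = 3584
Denominator: √[(nΣx²−(Σx)²)(nΣy²−(Σy)²)]
  nΣx²−(Σx)² = 14·915 − 10609 = 2201;  nΣy²−(Σy)² = 14·18970 − 213444 = 52136
  √(2201·52136) = √114751336 = 10712.2050
r = 3584 / 10712.2050 = 0.3346
t = r·√(n−2)/√(1−r²) = 0.3346·√12 / √(1−0.111957) = 1.159088 / 0.942360 = 1.230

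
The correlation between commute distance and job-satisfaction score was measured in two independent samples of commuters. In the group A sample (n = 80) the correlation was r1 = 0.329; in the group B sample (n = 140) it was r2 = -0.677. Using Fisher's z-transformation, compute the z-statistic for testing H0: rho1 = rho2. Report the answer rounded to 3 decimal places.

z1 = atanh(0.329) = 0.341706,  z2 = atanh(-0.677) = -0.823555
SE = √(1/(n1−3) + 1/(n2−3)) = √(1/77 + 1/137) = √(0.0129870 + 0.0072993) = √0.0202863 = 0.142430
z = (z1 − z2)/SE = (0.341706 − (-0.823555)) / 0.142430 = 1.165261 / 0.142430 = 8.181

8.181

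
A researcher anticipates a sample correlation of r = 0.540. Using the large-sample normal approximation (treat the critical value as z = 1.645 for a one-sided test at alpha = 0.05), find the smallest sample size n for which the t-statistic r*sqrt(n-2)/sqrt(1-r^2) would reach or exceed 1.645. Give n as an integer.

9

r√(n−2)/√(1−r²) ≥ 1.645  ⇔  n−2 ≥ (1.645)²·(1−r²)/r²
(1−r²)/r² = (1−0.291600)/0.291600 = 2.4294
n ≥ 2 + 2.706025·2.4294 = 2 + 6.5740 = 8.5740
⌈8.5740⌉ = 9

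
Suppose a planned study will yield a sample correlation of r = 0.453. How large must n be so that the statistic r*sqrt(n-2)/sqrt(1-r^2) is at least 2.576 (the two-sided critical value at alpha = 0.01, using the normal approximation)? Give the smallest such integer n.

28

Need r·√(n−2)/√(1−r²) ≥ 2.576
√(n−2) ≥ 2.576·√(1−0.205209) / 0.453 = 2.576·0.891511 / 0.453 = 5.0696
n−2 ≥ 25.7008  ⇒  n ≥ 27.7008
Smallest integer n = 28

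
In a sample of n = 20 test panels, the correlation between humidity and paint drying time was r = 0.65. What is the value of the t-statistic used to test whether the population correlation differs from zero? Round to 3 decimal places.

3.629

1 − r² = 1 − 0.4225 = 0.5775;  √(1−r²) = 0.759934
√(n−2) = √18 = 4.242641
t = r·√(n−2)/√(1−r²) = 0.65 · 4.242641 / 0.759934 = 3.629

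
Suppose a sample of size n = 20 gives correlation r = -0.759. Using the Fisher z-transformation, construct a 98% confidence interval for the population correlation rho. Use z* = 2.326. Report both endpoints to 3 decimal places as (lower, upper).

Fisher z: z_r = atanh(r) = ½·ln((1+(-0.759))/(1−(-0.759))) = -0.993852
SE(z) = 1/√(n−3) = 1/√17 = 0.242536
98% ⇒ z* = 2.326; margin = 2.326·0.242536 = 0.564139
CI on z-scale: (-1.557991, -0.429713)
Back-transform: tanh(-1.557991) = -0.915094, tanh(-0.429713) = -0.405081

(-0.915, -0.405)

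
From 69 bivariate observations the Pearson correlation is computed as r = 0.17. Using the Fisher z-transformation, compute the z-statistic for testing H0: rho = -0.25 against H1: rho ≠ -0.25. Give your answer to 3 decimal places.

Fisher z: atanh(0.17) = 0.171667, atanh(-0.25) = -0.255413
z = (z_r − z_0)·√(n−3) = (0.171667 − (-0.255413))·√66 = 0.427080 · 8.124038 = 3.470

3.470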